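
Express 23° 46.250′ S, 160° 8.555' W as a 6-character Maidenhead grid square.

AG96wf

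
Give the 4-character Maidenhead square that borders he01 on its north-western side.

Longitude square 0; −1 → -1, wraps to 9, carry into field.
Longitude field H = 7; −1 → 6 = G.
Latitude square 1; +1 → 2.

GE92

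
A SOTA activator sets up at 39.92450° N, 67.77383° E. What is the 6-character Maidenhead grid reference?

Add 180° to longitude and 90° to latitude: 247.7738, 129.9245.
Field: 247.7738/20 → 12 → M, 129.9245/10 → 12 → M; chars MM.
Square: 7.7738/2 → 3, 9.9245/1 → 9; chars 39.
Subsquare: 1.7738/0.0833333 → 21 → v, 0.9245/0.0416667 → 22 → w; chars vw.

MM39vw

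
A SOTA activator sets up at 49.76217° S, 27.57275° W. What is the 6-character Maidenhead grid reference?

HE60ff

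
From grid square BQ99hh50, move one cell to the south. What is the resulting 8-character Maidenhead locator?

Latitude extended square 0; −1 → -1, wraps to 9, carry into subsquare.
Latitude subsquare h = 7; −1 → 6 = g.
The longitude characters are unchanged.

BQ99hg59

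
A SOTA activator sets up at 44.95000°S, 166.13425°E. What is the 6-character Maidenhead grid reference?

Offset from 180°W / 90°S: lon 346.1343°, lat 45.0500°.
Field: lon ⌊346.1343/20⌋ = 17 → R; lat ⌊45.0500/10⌋ = 4 → E.
Square: lon ⌊6.1343/2⌋ = 3; lat ⌊5.0500/1⌋ = 5.
Subsquare: lon ⌊0.1343/0.0833333⌋ = 1 → b; lat ⌊0.0500/0.0416667⌋ = 1 → b.

RE35bb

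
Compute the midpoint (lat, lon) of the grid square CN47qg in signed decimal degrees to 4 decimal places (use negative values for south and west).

Field C=2, N=13: +2·20° lon, +13·10° lat → SW at lon -140°, lat 40°.
Square 4, 7: +4·2° lon, +7·1° lat → SW at lon -132°, lat 47°.
Subsquare q=16, g=6: +16·0.0833333° lon, +6·0.0416667° lat → SW at lon -130.667°, lat 47.25°.
Cell spans 0.0833333° lon × 0.0416667° lat. Centre is SW corner plus half of each.
latitude 47.2708, longitude -130.6250.

47.2708, -130.6250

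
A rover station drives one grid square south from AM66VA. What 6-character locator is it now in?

AM65vx

Latitude subsquare a = 0; −1 → -1, wraps to 23 = x, carry into square.
Latitude square 6; −1 → 5.
The longitude characters are unchanged.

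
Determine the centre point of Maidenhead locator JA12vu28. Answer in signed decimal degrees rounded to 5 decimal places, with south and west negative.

Field J=9, A=0: +9·20° lon, +0·10° lat → SW at lon 0°, lat -90°.
Square 1, 2: +1·2° lon, +2·1° lat → SW at lon 2°, lat -88°.
Subsquare v=21, u=20: +21·0.0833333° lon, +20·0.0416667° lat → SW at lon 3.75°, lat -87.1667°.
Extended square 2, 8: +2·0.00833333° lon, +8·0.00416667° lat → SW at lon 3.76667°, lat -87.1333°.
Cell spans 0.00833333° lon × 0.00416667° lat. Centre is SW corner plus half of each.
latitude -87.13125, longitude 3.77083.

-87.13125, 3.77083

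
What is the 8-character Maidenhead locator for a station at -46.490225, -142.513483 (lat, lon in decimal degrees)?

BE83rm82

Shift to the Maidenhead origin (180°W, 90°S): lon 37.48652, lat 43.50977.
Field: 37.48652/20 → 1 → B, 43.50977/10 → 4 → E; chars BE.
Square: 17.48652/2 → 8, 3.50977/1 → 3; chars 83.
Subsquare: 1.48652/0.0833333 → 17 → r, 0.50977/0.0416667 → 12 → m; chars rm.
Extended square: 0.06985/0.00833333 → 8, 0.00977/0.00416667 → 2; chars 82.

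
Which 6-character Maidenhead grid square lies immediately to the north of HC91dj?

HC91dk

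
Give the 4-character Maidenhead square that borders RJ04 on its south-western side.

Longitude square 0; −1 → -1, wraps to 9, carry into field.
Longitude field R = 17; −1 → 16 = Q.
Latitude square 4; −1 → 3.

QJ93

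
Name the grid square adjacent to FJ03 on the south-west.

Longitude square 0; −1 → -1, wraps to 9, carry into field.
Longitude field F = 5; −1 → 4 = E.
Latitude square 3; −1 → 2.

EJ92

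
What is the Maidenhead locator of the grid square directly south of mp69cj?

MP69ci

Latitude subsquare j = 9; −1 → 8 = i.
The longitude characters are unchanged.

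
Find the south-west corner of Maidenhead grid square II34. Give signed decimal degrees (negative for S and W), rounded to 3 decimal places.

-6.000, -14.000

Field I=8, I=8: +8·20° lon, +8·10° lat → SW at lon -20°, lat -10°.
Square 3, 4: +3·2° lon, +4·1° lat → SW at lon -14°, lat -6°.
latitude -6.000, longitude -14.000.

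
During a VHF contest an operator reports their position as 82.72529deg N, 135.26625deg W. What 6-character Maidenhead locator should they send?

CR22ir

Add 180° to longitude and 90° to latitude: 44.7337, 172.7253.
Field (20°×10°, letters A–R): lon ⌊44.7337/20⌋ = 2 → C; lat ⌊172.7253/10⌋ = 17 → R.
Square (2°×1°, digits 0–9): lon ⌊4.7337/2⌋ = 2; lat ⌊2.7253/1⌋ = 2.
Subsquare (5′×2.5′, letters a–x): lon ⌊0.7337/0.0833333⌋ = 8 → i; lat ⌊0.7253/0.0416667⌋ = 17 → r.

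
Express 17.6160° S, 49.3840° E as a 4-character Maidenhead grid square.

Add 180° to longitude and 90° to latitude: 229.38, 72.38.
Field: 229.38/20 → 11 → L, 72.38/10 → 7 → H; chars LH.
Square: 9.38/2 → 4, 2.38/1 → 2; chars 42.

LH42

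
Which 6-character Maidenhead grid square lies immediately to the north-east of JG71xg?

JG81ah

Longitude subsquare x = 23; +1 → 24, wraps to 0 = a, carry into square.
Longitude square 7; +1 → 8.
Latitude subsquare g = 6; +1 → 7 = h.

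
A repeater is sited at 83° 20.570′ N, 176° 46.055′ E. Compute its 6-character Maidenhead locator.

RR83ji

Add 180° to longitude and 90° to latitude: 356.7676, 173.3428.
Field: lon ⌊356.7676/20⌋ = 17 → R; lat ⌊173.3428/10⌋ = 17 → R.
Square: lon ⌊16.7676/2⌋ = 8; lat ⌊3.3428/1⌋ = 3.
Subsquare: lon ⌊0.7676/0.0833333⌋ = 9 → j; lat ⌊0.3428/0.0416667⌋ = 8 → i.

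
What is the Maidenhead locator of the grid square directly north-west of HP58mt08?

Longitude extended square 0; −1 → -1, wraps to 9, carry into subsquare.
Longitude subsquare m = 12; −1 → 11 = l.
Latitude extended square 8; +1 → 9.

HP58lt99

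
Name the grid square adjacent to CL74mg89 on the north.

Latitude extended square 9; +1 → 10, wraps to 0, carry into subsquare.
Latitude subsquare g = 6; +1 → 7 = h.
The longitude characters are unchanged.

CL74mh80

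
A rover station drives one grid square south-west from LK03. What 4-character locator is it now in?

KK92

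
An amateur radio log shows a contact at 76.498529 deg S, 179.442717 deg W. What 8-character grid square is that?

AB03gm60

Shift to the Maidenhead origin (180°W, 90°S): lon 0.55728, lat 13.50147.
Field: 0.55728/20 → 0 → A, 13.50147/10 → 1 → B; chars AB.
Square: 0.55728/2 → 0, 3.50147/1 → 3; chars 03.
Subsquare: 0.55728/0.0833333 → 6 → g, 0.50147/0.0416667 → 12 → m; chars gm.
Extended square: 0.05728/0.00833333 → 6, 0.00147/0.00416667 → 0; chars 60.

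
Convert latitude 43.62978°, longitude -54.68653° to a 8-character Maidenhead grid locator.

GN23pp71

Offset from 180°W / 90°S: lon 125.31347°, lat 133.62978°.
Field: lon ⌊125.31347/20⌋ = 6 → G; lat ⌊133.62978/10⌋ = 13 → N.
Square: lon ⌊5.31347/2⌋ = 2; lat ⌊3.62978/1⌋ = 3.
Subsquare: lon ⌊1.31347/0.0833333⌋ = 15 → p; lat ⌊0.62978/0.0416667⌋ = 15 → p.
Extended square: lon ⌊0.06347/0.00833333⌋ = 7; lat ⌊0.00478/0.00416667⌋ = 1.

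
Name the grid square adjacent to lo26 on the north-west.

Longitude square 2; −1 → 1.
Latitude square 6; +1 → 7.

LO17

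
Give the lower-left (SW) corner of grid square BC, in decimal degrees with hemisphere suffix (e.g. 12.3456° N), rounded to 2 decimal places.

70.00° S, 160.00° W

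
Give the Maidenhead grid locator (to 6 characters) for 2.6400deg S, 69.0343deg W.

FI57li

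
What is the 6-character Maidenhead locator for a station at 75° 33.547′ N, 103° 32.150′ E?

Add 180° to longitude and 90° to latitude: 283.5358, 165.5591.
Field: 283.5358/20 → 14 → O, 165.5591/10 → 16 → Q; chars OQ.
Square: 3.5358/2 → 1, 5.5591/1 → 5; chars 15.
Subsquare: 1.5358/0.0833333 → 18 → s, 0.5591/0.0416667 → 13 → n; chars sn.

OQ15sn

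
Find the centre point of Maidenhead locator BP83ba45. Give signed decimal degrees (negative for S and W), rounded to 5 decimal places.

63.02292, -143.87917

Field B=1, P=15: +1·20° lon, +15·10° lat → SW at lon -160°, lat 60°.
Square 8, 3: +8·2° lon, +3·1° lat → SW at lon -144°, lat 63°.
Subsquare b=1, a=0: +1·0.0833333° lon, +0·0.0416667° lat → SW at lon -143.917°, lat 63°.
Extended square 4, 5: +4·0.00833333° lon, +5·0.00416667° lat → SW at lon -143.883°, lat 63.0208°.
Cell spans 0.00833333° lon × 0.00416667° lat. Centre is SW corner plus half of each.
latitude 63.02292, longitude -143.87917.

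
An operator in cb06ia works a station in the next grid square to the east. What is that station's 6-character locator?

CB06ja

Longitude subsquare i = 8; +1 → 9 = j.
The latitude characters are unchanged.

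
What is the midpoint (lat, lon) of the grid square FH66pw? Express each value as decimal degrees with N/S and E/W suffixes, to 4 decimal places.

13.0625° S, 66.7083° W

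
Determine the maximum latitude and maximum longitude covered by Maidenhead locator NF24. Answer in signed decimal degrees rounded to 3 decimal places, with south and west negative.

Field N=13, F=5: +13·20° lon, +5·10° lat → SW at lon 80°, lat -40°.
Square 2, 4: +2·2° lon, +4·1° lat → SW at lon 84°, lat -36°.
Cell spans 2° lon × 1° lat. NE corner is SW corner plus one full cell.
latitude -35.000, longitude 86.000.

-35.000, 86.000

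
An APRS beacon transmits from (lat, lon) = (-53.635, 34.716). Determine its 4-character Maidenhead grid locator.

KD76

Offset from 180°W / 90°S: lon 214.72°, lat 36.37°.
Field: 214.72/20 → 10 → K, 36.37/10 → 3 → D; chars KD.
Square: 14.72/2 → 7, 6.37/1 → 6; chars 76.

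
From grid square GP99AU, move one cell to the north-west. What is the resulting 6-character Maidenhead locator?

Longitude subsquare a = 0; −1 → -1, wraps to 23 = x, carry into square.
Longitude square 9; −1 → 8.
Latitude subsquare u = 20; +1 → 21 = v.

GP89xv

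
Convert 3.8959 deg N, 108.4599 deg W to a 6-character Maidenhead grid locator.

DJ53sv

Add 180° to longitude and 90° to latitude: 71.5401, 93.8959.
Field: 71.5401/20 → 3 → D, 93.8959/10 → 9 → J; chars DJ.
Square: 11.5401/2 → 5, 3.8959/1 → 3; chars 53.
Subsquare: 1.5401/0.0833333 → 18 → s, 0.8959/0.0416667 → 21 → v; chars sv.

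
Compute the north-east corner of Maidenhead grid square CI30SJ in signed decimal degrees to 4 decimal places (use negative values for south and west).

-9.5833, -132.4167

Field C=2, I=8: +2·20° lon, +8·10° lat → SW at lon -140°, lat -10°.
Square 3, 0: +3·2° lon, +0·1° lat → SW at lon -134°, lat -10°.
Subsquare s=18, j=9: +18·0.0833333° lon, +9·0.0416667° lat → SW at lon -132.5°, lat -9.625°.
Cell spans 0.0833333° lon × 0.0416667° lat. NE corner is SW corner plus one full cell.
latitude -9.5833, longitude -132.4167.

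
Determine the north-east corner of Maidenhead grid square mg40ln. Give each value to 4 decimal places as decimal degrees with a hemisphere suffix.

29.4167° S, 69.0000° E

Field M=12, G=6: +12·20° lon, +6·10° lat → SW at lon 60°, lat -30°.
Square 4, 0: +4·2° lon, +0·1° lat → SW at lon 68°, lat -30°.
Subsquare l=11, n=13: +11·0.0833333° lon, +13·0.0416667° lat → SW at lon 68.9167°, lat -29.4583°.
Cell spans 0.0833333° lon × 0.0416667° lat. NE corner is SW corner plus one full cell.
latitude 29.4167° S, longitude 69.0000° E.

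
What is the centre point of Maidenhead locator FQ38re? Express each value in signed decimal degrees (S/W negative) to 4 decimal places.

78.1875, -72.5417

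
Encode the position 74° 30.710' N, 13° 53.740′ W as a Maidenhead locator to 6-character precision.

Shift to the Maidenhead origin (180°W, 90°S): lon 166.1043, lat 164.5118.
Field: 166.1043/20 → 8 → I, 164.5118/10 → 16 → Q; chars IQ.
Square: 6.1043/2 → 3, 4.5118/1 → 4; chars 34.
Subsquare: 0.1043/0.0833333 → 1 → b, 0.5118/0.0416667 → 12 → m; chars bm.

IQ34bm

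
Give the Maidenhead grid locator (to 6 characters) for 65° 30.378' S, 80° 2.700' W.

EC94xl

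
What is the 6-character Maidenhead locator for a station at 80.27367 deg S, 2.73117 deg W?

IA89pr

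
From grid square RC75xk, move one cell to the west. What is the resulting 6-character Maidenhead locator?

RC75wk

Longitude subsquare x = 23; −1 → 22 = w.
The latitude characters are unchanged.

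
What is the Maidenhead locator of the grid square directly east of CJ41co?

CJ41do

Longitude subsquare c = 2; +1 → 3 = d.
The latitude characters are unchanged.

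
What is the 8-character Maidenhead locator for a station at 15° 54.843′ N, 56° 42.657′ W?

GK15pv49

Offset from 180°W / 90°S: lon 123.28905°, lat 105.91405°.
Field: 123.28905/20 → 6 → G, 105.91405/10 → 10 → K; chars GK.
Square: 3.28905/2 → 1, 5.91405/1 → 5; chars 15.
Subsquare: 1.28905/0.0833333 → 15 → p, 0.91405/0.0416667 → 21 → v; chars pv.
Extended square: 0.03905/0.00833333 → 4, 0.03905/0.00416667 → 9; chars 49.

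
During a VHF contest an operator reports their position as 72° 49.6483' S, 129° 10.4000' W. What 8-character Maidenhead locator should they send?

Offset from 180°W / 90°S: lon 50.82667°, lat 17.17253°.
Field (20°×10°, letters A–R): 50.82667/20 → 2 → C, 17.17253/10 → 1 → B; chars CB.
Square (2°×1°, digits 0–9): 10.82667/2 → 5, 7.17253/1 → 7; chars 57.
Subsquare (5′×2.5′, letters a–x): 0.82667/0.0833333 → 9 → j, 0.17253/0.0416667 → 4 → e; chars je.
Extended square (30″×15″, digits 0–9): 0.07667/0.00833333 → 9, 0.00586/0.00416667 → 1; chars 91.

CB57je91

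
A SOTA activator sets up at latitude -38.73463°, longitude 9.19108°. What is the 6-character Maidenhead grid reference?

JF41og

Offset from 180°W / 90°S: lon 189.1911°, lat 51.2654°.
Field: 189.1911/20 → 9 → J, 51.2654/10 → 5 → F; chars JF.
Square: 9.1911/2 → 4, 1.2654/1 → 1; chars 41.
Subsquare: 1.1911/0.0833333 → 14 → o, 0.2654/0.0416667 → 6 → g; chars og.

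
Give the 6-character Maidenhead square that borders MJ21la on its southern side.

MJ20lx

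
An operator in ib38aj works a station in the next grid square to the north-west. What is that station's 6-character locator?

IB28xk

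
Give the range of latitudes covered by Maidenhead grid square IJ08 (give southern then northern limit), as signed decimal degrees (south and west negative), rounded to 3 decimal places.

Field I=8, J=9: +8·20° lon, +9·10° lat → SW at lon -20°, lat 0°.
Square 0, 8: +0·2° lon, +8·1° lat → SW at lon -20°, lat 8°.
Cell spans 2° lon × 1° lat.
south 8.000, north 9.000.

8.000, 9.000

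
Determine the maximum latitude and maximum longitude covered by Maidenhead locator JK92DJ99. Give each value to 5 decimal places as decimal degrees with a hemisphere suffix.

12.41667° N, 18.33333° E

Field J=9, K=10: +9·20° lon, +10·10° lat → SW at lon 0°, lat 10°.
Square 9, 2: +9·2° lon, +2·1° lat → SW at lon 18°, lat 12°.
Subsquare d=3, j=9: +3·0.0833333° lon, +9·0.0416667° lat → SW at lon 18.25°, lat 12.375°.
Extended square 9, 9: +9·0.00833333° lon, +9·0.00416667° lat → SW at lon 18.325°, lat 12.4125°.
Cell spans 0.00833333° lon × 0.00416667° lat. NE corner is SW corner plus one full cell.
latitude 12.41667° N, longitude 18.33333° E.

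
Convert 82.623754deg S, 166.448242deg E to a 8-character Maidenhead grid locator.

Shift to the Maidenhead origin (180°W, 90°S): lon 346.44824, lat 7.37625.
Field: lon ⌊346.44824/20⌋ = 17 → R; lat ⌊7.37625/10⌋ = 0 → A.
Square: lon ⌊6.44824/2⌋ = 3; lat ⌊7.37625/1⌋ = 7.
Subsquare: lon ⌊0.44824/0.0833333⌋ = 5 → f; lat ⌊0.37625/0.0416667⌋ = 9 → j.
Extended square: lon ⌊0.03158/0.00833333⌋ = 3; lat ⌊0.00125/0.00416667⌋ = 0.

RA37fj30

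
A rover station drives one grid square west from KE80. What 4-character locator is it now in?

Longitude square 8; −1 → 7.
The latitude characters are unchanged.

KE70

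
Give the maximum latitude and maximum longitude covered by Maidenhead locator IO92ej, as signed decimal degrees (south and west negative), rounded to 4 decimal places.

Field I=8, O=14: +8·20° lon, +14·10° lat → SW at lon -20°, lat 50°.
Square 9, 2: +9·2° lon, +2·1° lat → SW at lon -2°, lat 52°.
Subsquare e=4, j=9: +4·0.0833333° lon, +9·0.0416667° lat → SW at lon -1.66667°, lat 52.375°.
Cell spans 0.0833333° lon × 0.0416667° lat. NE corner is SW corner plus one full cell.
latitude 52.4167, longitude -1.5833.

52.4167, -1.5833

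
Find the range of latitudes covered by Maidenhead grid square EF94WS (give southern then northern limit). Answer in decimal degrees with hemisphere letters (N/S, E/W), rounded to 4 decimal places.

Field E=4, F=5: +4·20° lon, +5·10° lat → SW at lon -100°, lat -40°.
Square 9, 4: +9·2° lon, +4·1° lat → SW at lon -82°, lat -36°.
Subsquare w=22, s=18: +22·0.0833333° lon, +18·0.0416667° lat → SW at lon -80.1667°, lat -35.25°.
Cell spans 0.0833333° lon × 0.0416667° lat.
south 35.2500° S, north 35.2083° S.

35.2500° S, 35.2083° S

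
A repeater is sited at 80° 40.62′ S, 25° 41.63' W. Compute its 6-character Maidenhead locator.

HA79dh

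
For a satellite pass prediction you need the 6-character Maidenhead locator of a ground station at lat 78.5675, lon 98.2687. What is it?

NQ98dn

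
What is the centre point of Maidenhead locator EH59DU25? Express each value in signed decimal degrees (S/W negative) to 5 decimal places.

-10.14375, -89.72917

Field E=4, H=7: +4·20° lon, +7·10° lat → SW at lon -100°, lat -20°.
Square 5, 9: +5·2° lon, +9·1° lat → SW at lon -90°, lat -11°.
Subsquare d=3, u=20: +3·0.0833333° lon, +20·0.0416667° lat → SW at lon -89.75°, lat -10.1667°.
Extended square 2, 5: +2·0.00833333° lon, +5·0.00416667° lat → SW at lon -89.7333°, lat -10.1458°.
Cell spans 0.00833333° lon × 0.00416667° lat. Centre is SW corner plus half of each.
latitude -10.14375, longitude -89.72917.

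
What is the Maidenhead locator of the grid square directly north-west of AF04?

RF95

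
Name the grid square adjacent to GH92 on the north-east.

HH03

Longitude square 9; +1 → 10, wraps to 0, carry into field.
Longitude field G = 6; +1 → 7 = H.
Latitude square 2; +1 → 3.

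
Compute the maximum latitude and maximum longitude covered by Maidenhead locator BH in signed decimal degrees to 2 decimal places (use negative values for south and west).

Field B=1, H=7: +1·20° lon, +7·10° lat → SW at lon -160°, lat -20°.
Cell spans 20° lon × 10° lat. NE corner is SW corner plus one full cell.
latitude -10.00, longitude -140.00.

-10.00, -140.00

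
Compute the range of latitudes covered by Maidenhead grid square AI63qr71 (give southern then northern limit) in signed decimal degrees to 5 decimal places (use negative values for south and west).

-6.28750, -6.28333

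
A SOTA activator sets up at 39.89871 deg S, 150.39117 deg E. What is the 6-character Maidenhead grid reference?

Shift to the Maidenhead origin (180°W, 90°S): lon 330.3912, lat 50.1013.
Field (20°×10°, letters A–R): 330.3912/20 → 16 → Q, 50.1013/10 → 5 → F; chars QF.
Square (2°×1°, digits 0–9): 10.3912/2 → 5, 0.1013/1 → 0; chars 50.
Subsquare (5′×2.5′, letters a–x): 0.3912/0.0833333 → 4 → e, 0.1013/0.0416667 → 2 → c; chars ec.

QF50ec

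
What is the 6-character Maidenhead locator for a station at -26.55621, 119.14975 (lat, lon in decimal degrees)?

OG93nk

Offset from 180°W / 90°S: lon 299.1497°, lat 63.4438°.
Field: 299.1497/20 → 14 → O, 63.4438/10 → 6 → G; chars OG.
Square: 19.1497/2 → 9, 3.4438/1 → 3; chars 93.
Subsquare: 1.1497/0.0833333 → 13 → n, 0.4438/0.0416667 → 10 → k; chars nk.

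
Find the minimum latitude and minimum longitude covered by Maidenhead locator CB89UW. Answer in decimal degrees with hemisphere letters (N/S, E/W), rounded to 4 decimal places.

Field C=2, B=1: +2·20° lon, +1·10° lat → SW at lon -140°, lat -80°.
Square 8, 9: +8·2° lon, +9·1° lat → SW at lon -124°, lat -71°.
Subsquare u=20, w=22: +20·0.0833333° lon, +22·0.0416667° lat → SW at lon -122.333°, lat -70.0833°.
latitude 70.0833° S, longitude 122.3333° W.

70.0833° S, 122.3333° W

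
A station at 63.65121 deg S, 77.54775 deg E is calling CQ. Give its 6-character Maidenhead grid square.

MC86si

Shift to the Maidenhead origin (180°W, 90°S): lon 257.5478, lat 26.3488.
Field (20°×10°, letters A–R): lon ⌊257.5478/20⌋ = 12 → M; lat ⌊26.3488/10⌋ = 2 → C.
Square (2°×1°, digits 0–9): lon ⌊17.5478/2⌋ = 8; lat ⌊6.3488/1⌋ = 6.
Subsquare (5′×2.5′, letters a–x): lon ⌊1.5478/0.0833333⌋ = 18 → s; lat ⌊0.3488/0.0416667⌋ = 8 → i.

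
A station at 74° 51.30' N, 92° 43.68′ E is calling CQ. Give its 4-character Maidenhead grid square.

NQ64

Add 180° to longitude and 90° to latitude: 272.73, 164.86.
Field (20°×10°, letters A–R): lon ⌊272.73/20⌋ = 13 → N; lat ⌊164.86/10⌋ = 16 → Q.
Square (2°×1°, digits 0–9): lon ⌊12.73/2⌋ = 6; lat ⌊4.86/1⌋ = 4.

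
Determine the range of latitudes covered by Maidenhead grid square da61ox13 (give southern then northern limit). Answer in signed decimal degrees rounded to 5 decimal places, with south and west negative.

Field D=3, A=0: +3·20° lon, +0·10° lat → SW at lon -120°, lat -90°.
Square 6, 1: +6·2° lon, +1·1° lat → SW at lon -108°, lat -89°.
Subsquare o=14, x=23: +14·0.0833333° lon, +23·0.0416667° lat → SW at lon -106.833°, lat -88.0417°.
Extended square 1, 3: +1·0.00833333° lon, +3·0.00416667° lat → SW at lon -106.825°, lat -88.0292°.
Cell spans 0.00833333° lon × 0.00416667° lat.
south -88.02917, north -88.02500.

-88.02917, -88.02500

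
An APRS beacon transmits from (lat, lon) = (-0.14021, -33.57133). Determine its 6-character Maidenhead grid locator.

HI39fu

Add 180° to longitude and 90° to latitude: 146.4287, 89.8598.
Field (20°×10°, letters A–R): lon ⌊146.4287/20⌋ = 7 → H; lat ⌊89.8598/10⌋ = 8 → I.
Square (2°×1°, digits 0–9): lon ⌊6.4287/2⌋ = 3; lat ⌊9.8598/1⌋ = 9.
Subsquare (5′×2.5′, letters a–x): lon ⌊0.4287/0.0833333⌋ = 5 → f; lat ⌊0.8598/0.0416667⌋ = 20 → u.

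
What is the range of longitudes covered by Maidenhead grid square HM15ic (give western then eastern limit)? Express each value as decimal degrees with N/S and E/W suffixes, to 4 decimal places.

Field H=7, M=12: +7·20° lon, +12·10° lat → SW at lon -40°, lat 30°.
Square 1, 5: +1·2° lon, +5·1° lat → SW at lon -38°, lat 35°.
Subsquare i=8, c=2: +8·0.0833333° lon, +2·0.0416667° lat → SW at lon -37.3333°, lat 35.0833°.
Cell spans 0.0833333° lon × 0.0416667° lat.
west 37.3333° W, east 37.2500° W.

37.3333° W, 37.2500° W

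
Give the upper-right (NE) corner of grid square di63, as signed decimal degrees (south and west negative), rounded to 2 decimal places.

-6.00, -106.00

Field D=3, I=8: +3·20° lon, +8·10° lat → SW at lon -120°, lat -10°.
Square 6, 3: +6·2° lon, +3·1° lat → SW at lon -108°, lat -7°.
Cell spans 2° lon × 1° lat. NE corner is SW corner plus one full cell.
latitude -6.00, longitude -106.00.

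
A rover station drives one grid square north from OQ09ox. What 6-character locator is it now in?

OR00oa

Latitude subsquare x = 23; +1 → 24, wraps to 0 = a, carry into square.
Latitude square 9; +1 → 10, wraps to 0, carry into field.
Latitude field Q = 16; +1 → 17 = R.
The longitude characters are unchanged.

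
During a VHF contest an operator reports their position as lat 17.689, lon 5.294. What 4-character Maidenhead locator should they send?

JK27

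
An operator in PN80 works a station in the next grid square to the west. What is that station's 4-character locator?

Longitude square 8; −1 → 7.
The latitude characters are unchanged.

PN70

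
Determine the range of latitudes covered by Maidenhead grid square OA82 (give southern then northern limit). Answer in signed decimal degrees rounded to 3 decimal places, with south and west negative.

Field O=14, A=0: +14·20° lon, +0·10° lat → SW at lon 100°, lat -90°.
Square 8, 2: +8·2° lon, +2·1° lat → SW at lon 116°, lat -88°.
Cell spans 2° lon × 1° lat.
south -88.000, north -87.000.

-88.000, -87.000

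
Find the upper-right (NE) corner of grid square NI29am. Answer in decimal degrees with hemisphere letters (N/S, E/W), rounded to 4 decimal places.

0.4583° S, 84.0833° E

Field N=13, I=8: +13·20° lon, +8·10° lat → SW at lon 80°, lat -10°.
Square 2, 9: +2·2° lon, +9·1° lat → SW at lon 84°, lat -1°.
Subsquare a=0, m=12: +0·0.0833333° lon, +12·0.0416667° lat → SW at lon 84°, lat -0.5°.
Cell spans 0.0833333° lon × 0.0416667° lat. NE corner is SW corner plus one full cell.
latitude 0.4583° S, longitude 84.0833° E.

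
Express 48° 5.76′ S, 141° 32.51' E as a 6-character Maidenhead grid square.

QE01sv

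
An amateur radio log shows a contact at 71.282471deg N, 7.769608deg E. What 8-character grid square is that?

Shift to the Maidenhead origin (180°W, 90°S): lon 187.76961, lat 161.28247.
Field: 187.76961/20 → 9 → J, 161.28247/10 → 16 → Q; chars JQ.
Square: 7.76961/2 → 3, 1.28247/1 → 1; chars 31.
Subsquare: 1.76961/0.0833333 → 21 → v, 0.28247/0.0416667 → 6 → g; chars vg.
Extended square: 0.01961/0.00833333 → 2, 0.03247/0.00416667 → 7; chars 27.

JQ31vg27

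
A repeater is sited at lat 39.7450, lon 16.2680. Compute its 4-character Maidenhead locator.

JM89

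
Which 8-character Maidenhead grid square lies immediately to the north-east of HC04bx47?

Longitude extended square 4; +1 → 5.
Latitude extended square 7; +1 → 8.

HC04bx58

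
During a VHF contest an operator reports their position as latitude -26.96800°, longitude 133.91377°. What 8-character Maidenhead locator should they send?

PG63wa97

Shift to the Maidenhead origin (180°W, 90°S): lon 313.91377, lat 63.03200.
Field (20°×10°, letters A–R): lon ⌊313.91377/20⌋ = 15 → P; lat ⌊63.03200/10⌋ = 6 → G.
Square (2°×1°, digits 0–9): lon ⌊13.91377/2⌋ = 6; lat ⌊3.03200/1⌋ = 3.
Subsquare (5′×2.5′, letters a–x): lon ⌊1.91377/0.0833333⌋ = 22 → w; lat ⌊0.03200/0.0416667⌋ = 0 → a.
Extended square (30″×15″, digits 0–9): lon ⌊0.08044/0.00833333⌋ = 9; lat ⌊0.03200/0.00416667⌋ = 7.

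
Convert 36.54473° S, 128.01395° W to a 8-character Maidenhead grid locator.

Offset from 180°W / 90°S: lon 51.98605°, lat 53.45527°.
Field: 51.98605/20 → 2 → C, 53.45527/10 → 5 → F; chars CF.
Square: 11.98605/2 → 5, 3.45527/1 → 3; chars 53.
Subsquare: 1.98605/0.0833333 → 23 → x, 0.45527/0.0416667 → 10 → k; chars xk.
Extended square: 0.06938/0.00833333 → 8, 0.03860/0.00416667 → 9; chars 89.

CF53xk89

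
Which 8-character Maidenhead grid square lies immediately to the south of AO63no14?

AO63no13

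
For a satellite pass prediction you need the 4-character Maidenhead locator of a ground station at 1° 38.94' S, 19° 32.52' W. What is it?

Offset from 180°W / 90°S: lon 160.46°, lat 88.35°.
Field: lon ⌊160.46/20⌋ = 8 → I; lat ⌊88.35/10⌋ = 8 → I.
Square: lon ⌊0.46/2⌋ = 0; lat ⌊8.35/1⌋ = 8.

II08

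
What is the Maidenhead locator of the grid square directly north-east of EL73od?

Longitude subsquare o = 14; +1 → 15 = p.
Latitude subsquare d = 3; +1 → 4 = e.

EL73pe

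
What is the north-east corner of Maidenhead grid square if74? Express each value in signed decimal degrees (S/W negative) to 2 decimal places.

-35.00, -4.00

Field I=8, F=5: +8·20° lon, +5·10° lat → SW at lon -20°, lat -40°.
Square 7, 4: +7·2° lon, +4·1° lat → SW at lon -6°, lat -36°.
Cell spans 2° lon × 1° lat. NE corner is SW corner plus one full cell.
latitude -35.00, longitude -4.00.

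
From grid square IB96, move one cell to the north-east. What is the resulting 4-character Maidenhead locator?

Longitude square 9; +1 → 10, wraps to 0, carry into field.
Longitude field I = 8; +1 → 9 = J.
Latitude square 6; +1 → 7.

JB07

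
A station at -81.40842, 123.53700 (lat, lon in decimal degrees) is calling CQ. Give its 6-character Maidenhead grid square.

PA18so

Add 180° to longitude and 90° to latitude: 303.5370, 8.5916.
Field (20°×10°, letters A–R): lon ⌊303.5370/20⌋ = 15 → P; lat ⌊8.5916/10⌋ = 0 → A.
Square (2°×1°, digits 0–9): lon ⌊3.5370/2⌋ = 1; lat ⌊8.5916/1⌋ = 8.
Subsquare (5′×2.5′, letters a–x): lon ⌊1.5370/0.0833333⌋ = 18 → s; lat ⌊0.5916/0.0416667⌋ = 14 → o.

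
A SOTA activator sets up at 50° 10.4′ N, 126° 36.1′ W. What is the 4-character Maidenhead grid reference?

CO60

Add 180° to longitude and 90° to latitude: 53.40, 140.17.
Field: 53.40/20 → 2 → C, 140.17/10 → 14 → O; chars CO.
Square: 13.40/2 → 6, 0.17/1 → 0; chars 60.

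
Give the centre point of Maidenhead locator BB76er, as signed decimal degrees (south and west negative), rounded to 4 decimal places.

Field B=1, B=1: +1·20° lon, +1·10° lat → SW at lon -160°, lat -80°.
Square 7, 6: +7·2° lon, +6·1° lat → SW at lon -146°, lat -74°.
Subsquare e=4, r=17: +4·0.0833333° lon, +17·0.0416667° lat → SW at lon -145.667°, lat -73.2917°.
Cell spans 0.0833333° lon × 0.0416667° lat. Centre is SW corner plus half of each.
latitude -73.2708, longitude -145.6250.

-73.2708, -145.6250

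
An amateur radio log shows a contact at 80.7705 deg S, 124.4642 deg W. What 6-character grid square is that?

Offset from 180°W / 90°S: lon 55.5358°, lat 9.2295°.
Field: lon ⌊55.5358/20⌋ = 2 → C; lat ⌊9.2295/10⌋ = 0 → A.
Square: lon ⌊15.5358/2⌋ = 7; lat ⌊9.2295/1⌋ = 9.
Subsquare: lon ⌊1.5358/0.0833333⌋ = 18 → s; lat ⌊0.2295/0.0416667⌋ = 5 → f.

CA79sf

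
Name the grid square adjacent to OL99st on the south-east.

OL99ts

Longitude subsquare s = 18; +1 → 19 = t.
Latitude subsquare t = 19; −1 → 18 = s.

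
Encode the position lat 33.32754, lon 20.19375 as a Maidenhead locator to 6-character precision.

Add 180° to longitude and 90° to latitude: 200.1937, 123.3275.
Field (20°×10°, letters A–R): lon ⌊200.1937/20⌋ = 10 → K; lat ⌊123.3275/10⌋ = 12 → M.
Square (2°×1°, digits 0–9): lon ⌊0.1937/2⌋ = 0; lat ⌊3.3275/1⌋ = 3.
Subsquare (5′×2.5′, letters a–x): lon ⌊0.1937/0.0833333⌋ = 2 → c; lat ⌊0.3275/0.0416667⌋ = 7 → h.

KM03ch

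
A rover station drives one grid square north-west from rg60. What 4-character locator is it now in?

RG51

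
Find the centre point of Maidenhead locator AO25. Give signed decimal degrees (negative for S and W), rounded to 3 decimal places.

55.500, -175.000

Field A=0, O=14: +0·20° lon, +14·10° lat → SW at lon -180°, lat 50°.
Square 2, 5: +2·2° lon, +5·1° lat → SW at lon -176°, lat 55°.
Cell spans 2° lon × 1° lat. Centre is SW corner plus half of each.
latitude 55.500, longitude -175.000.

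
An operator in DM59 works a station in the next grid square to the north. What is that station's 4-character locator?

DN50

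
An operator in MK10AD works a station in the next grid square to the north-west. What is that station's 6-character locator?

MK00xe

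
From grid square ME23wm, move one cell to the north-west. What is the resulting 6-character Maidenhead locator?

Longitude subsquare w = 22; −1 → 21 = v.
Latitude subsquare m = 12; +1 → 13 = n.

ME23vn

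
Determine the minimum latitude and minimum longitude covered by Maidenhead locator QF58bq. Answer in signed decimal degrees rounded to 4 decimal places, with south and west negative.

-31.3333, 150.0833

Field Q=16, F=5: +16·20° lon, +5·10° lat → SW at lon 140°, lat -40°.
Square 5, 8: +5·2° lon, +8·1° lat → SW at lon 150°, lat -32°.
Subsquare b=1, q=16: +1·0.0833333° lon, +16·0.0416667° lat → SW at lon 150.083°, lat -31.3333°.
latitude -31.3333, longitude 150.0833.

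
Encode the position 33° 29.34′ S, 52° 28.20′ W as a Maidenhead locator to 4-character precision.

Add 180° to longitude and 90° to latitude: 127.53, 56.51.
Field: 127.53/20 → 6 → G, 56.51/10 → 5 → F; chars GF.
Square: 7.53/2 → 3, 6.51/1 → 6; chars 36.

GF36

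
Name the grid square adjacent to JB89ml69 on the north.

JB89mm60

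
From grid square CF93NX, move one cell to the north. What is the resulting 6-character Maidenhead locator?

CF94na

Latitude subsquare x = 23; +1 → 24, wraps to 0 = a, carry into square.
Latitude square 3; +1 → 4.
The longitude characters are unchanged.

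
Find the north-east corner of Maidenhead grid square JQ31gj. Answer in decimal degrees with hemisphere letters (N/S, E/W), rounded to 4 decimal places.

Field J=9, Q=16: +9·20° lon, +16·10° lat → SW at lon 0°, lat 70°.
Square 3, 1: +3·2° lon, +1·1° lat → SW at lon 6°, lat 71°.
Subsquare g=6, j=9: +6·0.0833333° lon, +9·0.0416667° lat → SW at lon 6.5°, lat 71.375°.
Cell spans 0.0833333° lon × 0.0416667° lat. NE corner is SW corner plus one full cell.
latitude 71.4167° N, longitude 6.5833° E.

71.4167° N, 6.5833° E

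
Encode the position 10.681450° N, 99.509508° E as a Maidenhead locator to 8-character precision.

NK90sq13

Shift to the Maidenhead origin (180°W, 90°S): lon 279.50951, lat 100.68145.
Field: 279.50951/20 → 13 → N, 100.68145/10 → 10 → K; chars NK.
Square: 19.50951/2 → 9, 0.68145/1 → 0; chars 90.
Subsquare: 1.50951/0.0833333 → 18 → s, 0.68145/0.0416667 → 16 → q; chars sq.
Extended square: 0.00951/0.00833333 → 1, 0.01478/0.00416667 → 3; chars 13.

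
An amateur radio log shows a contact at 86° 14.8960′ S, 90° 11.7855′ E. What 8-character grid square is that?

Offset from 180°W / 90°S: lon 270.19642°, lat 3.75173°.
Field: lon ⌊270.19642/20⌋ = 13 → N; lat ⌊3.75173/10⌋ = 0 → A.
Square: lon ⌊10.19642/2⌋ = 5; lat ⌊3.75173/1⌋ = 3.
Subsquare: lon ⌊0.19642/0.0833333⌋ = 2 → c; lat ⌊0.75173/0.0416667⌋ = 18 → s.
Extended square: lon ⌊0.02976/0.00833333⌋ = 3; lat ⌊0.00173/0.00416667⌋ = 0.

NA53cs30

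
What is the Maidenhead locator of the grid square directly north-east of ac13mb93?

Longitude extended square 9; +1 → 10, wraps to 0, carry into subsquare.
Longitude subsquare m = 12; +1 → 13 = n.
Latitude extended square 3; +1 → 4.

AC13nb04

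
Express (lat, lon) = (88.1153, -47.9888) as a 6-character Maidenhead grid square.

GR68ac

Shift to the Maidenhead origin (180°W, 90°S): lon 132.0112, lat 178.1153.
Field: lon ⌊132.0112/20⌋ = 6 → G; lat ⌊178.1153/10⌋ = 17 → R.
Square: lon ⌊12.0112/2⌋ = 6; lat ⌊8.1153/1⌋ = 8.
Subsquare: lon ⌊0.0112/0.0833333⌋ = 0 → a; lat ⌊0.1153/0.0416667⌋ = 2 → c.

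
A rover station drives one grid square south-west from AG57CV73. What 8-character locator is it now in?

AG57cv62

Longitude extended square 7; −1 → 6.
Latitude extended square 3; −1 → 2.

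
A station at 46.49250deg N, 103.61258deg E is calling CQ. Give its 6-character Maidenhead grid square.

Add 180° to longitude and 90° to latitude: 283.6126, 136.4925.
Field: 283.6126/20 → 14 → O, 136.4925/10 → 13 → N; chars ON.
Square: 3.6126/2 → 1, 6.4925/1 → 6; chars 16.
Subsquare: 1.6126/0.0833333 → 19 → t, 0.4925/0.0416667 → 11 → l; chars tl.

ON16tl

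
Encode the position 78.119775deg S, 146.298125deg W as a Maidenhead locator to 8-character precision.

BB61uv41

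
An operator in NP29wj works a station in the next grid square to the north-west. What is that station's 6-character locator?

NP29vk

Longitude subsquare w = 22; −1 → 21 = v.
Latitude subsquare j = 9; +1 → 10 = k.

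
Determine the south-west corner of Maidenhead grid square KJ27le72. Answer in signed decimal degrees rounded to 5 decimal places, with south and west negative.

7.17500, 24.97500

Field K=10, J=9: +10·20° lon, +9·10° lat → SW at lon 20°, lat 0°.
Square 2, 7: +2·2° lon, +7·1° lat → SW at lon 24°, lat 7°.
Subsquare l=11, e=4: +11·0.0833333° lon, +4·0.0416667° lat → SW at lon 24.9167°, lat 7.16667°.
Extended square 7, 2: +7·0.00833333° lon, +2·0.00416667° lat → SW at lon 24.975°, lat 7.175°.
latitude 7.17500, longitude 24.97500.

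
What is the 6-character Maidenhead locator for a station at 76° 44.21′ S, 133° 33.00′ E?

PB63sg

Offset from 180°W / 90°S: lon 313.5500°, lat 13.2632°.
Field (20°×10°, letters A–R): 313.5500/20 → 15 → P, 13.2632/10 → 1 → B; chars PB.
Square (2°×1°, digits 0–9): 13.5500/2 → 6, 3.2632/1 → 3; chars 63.
Subsquare (5′×2.5′, letters a–x): 1.5500/0.0833333 → 18 → s, 0.2632/0.0416667 → 6 → g; chars sg.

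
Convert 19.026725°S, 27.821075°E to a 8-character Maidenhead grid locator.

KH30vx83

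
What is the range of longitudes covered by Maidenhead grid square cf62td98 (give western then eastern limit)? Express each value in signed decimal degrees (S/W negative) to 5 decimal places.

-126.34167, -126.33333

Field C=2, F=5: +2·20° lon, +5·10° lat → SW at lon -140°, lat -40°.
Square 6, 2: +6·2° lon, +2·1° lat → SW at lon -128°, lat -38°.
Subsquare t=19, d=3: +19·0.0833333° lon, +3·0.0416667° lat → SW at lon -126.417°, lat -37.875°.
Extended square 9, 8: +9·0.00833333° lon, +8·0.00416667° lat → SW at lon -126.342°, lat -37.8417°.
Cell spans 0.00833333° lon × 0.00416667° lat.
west -126.34167, east -126.33333.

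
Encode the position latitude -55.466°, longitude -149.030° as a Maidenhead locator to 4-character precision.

Shift to the Maidenhead origin (180°W, 90°S): lon 30.97, lat 34.53.
Field (20°×10°, letters A–R): 30.97/20 → 1 → B, 34.53/10 → 3 → D; chars BD.
Square (2°×1°, digits 0–9): 10.97/2 → 5, 4.53/1 → 4; chars 54.

BD54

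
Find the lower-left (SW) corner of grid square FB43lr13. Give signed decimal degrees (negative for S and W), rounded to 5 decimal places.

-76.27917, -71.07500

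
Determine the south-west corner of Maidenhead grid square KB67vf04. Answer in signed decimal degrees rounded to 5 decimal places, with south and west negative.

Field K=10, B=1: +10·20° lon, +1·10° lat → SW at lon 20°, lat -80°.
Square 6, 7: +6·2° lon, +7·1° lat → SW at lon 32°, lat -73°.
Subsquare v=21, f=5: +21·0.0833333° lon, +5·0.0416667° lat → SW at lon 33.75°, lat -72.7917°.
Extended square 0, 4: +0·0.00833333° lon, +4·0.00416667° lat → SW at lon 33.75°, lat -72.775°.
latitude -72.77500, longitude 33.75000.

-72.77500, 33.75000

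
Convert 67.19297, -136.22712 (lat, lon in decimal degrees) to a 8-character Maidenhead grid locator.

CP17ve26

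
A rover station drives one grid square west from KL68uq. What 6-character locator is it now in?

KL68tq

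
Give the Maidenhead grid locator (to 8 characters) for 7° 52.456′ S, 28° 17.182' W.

HI52ud50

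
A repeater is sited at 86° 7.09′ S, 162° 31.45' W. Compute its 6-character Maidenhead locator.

Offset from 180°W / 90°S: lon 17.4758°, lat 3.8818°.
Field: lon ⌊17.4758/20⌋ = 0 → A; lat ⌊3.8818/10⌋ = 0 → A.
Square: lon ⌊17.4758/2⌋ = 8; lat ⌊3.8818/1⌋ = 3.
Subsquare: lon ⌊1.4758/0.0833333⌋ = 17 → r; lat ⌊0.8818/0.0416667⌋ = 21 → v.

AA83rv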